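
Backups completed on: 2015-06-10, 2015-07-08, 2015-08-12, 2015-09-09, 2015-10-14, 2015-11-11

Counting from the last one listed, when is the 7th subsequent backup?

2016-06-08

All dates are Wednesdays, 28, 35, 28, 35, 28 days apart.
Specifically, the 2nd Wednesday of each month.
December 2015 — 2nd Wednesday is 2015-12-09.
January 2016 — 2nd Wednesday is 2016-01-13.
February 2016 — 2nd Wednesday is 2016-02-10.
2nd Wednesday of March 2016: 2016-03-09.
2nd Wednesday of April 2016: 2016-04-13.
2nd Wednesday of May 2016: 2016-05-11.
June 2016 — 2nd Wednesday is 2016-06-08.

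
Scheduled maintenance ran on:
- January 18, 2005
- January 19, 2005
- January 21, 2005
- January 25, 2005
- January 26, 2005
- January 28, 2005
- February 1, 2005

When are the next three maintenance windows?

February 2, 2005; February 4, 2005; February 8, 2005

The gap pattern 1, 2, 4, 1, 2, 4 repeats every 3 events.
These are the Tuesdays, Wednesdays and Fridays of each week.
Next Wednesday: February 2, 2005.
Next Friday: February 4, 2005.
The following Tuesday is February 8, 2005.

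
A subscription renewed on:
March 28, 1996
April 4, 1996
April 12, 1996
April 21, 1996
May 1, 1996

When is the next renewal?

May 12, 1996

Gaps: 7, 8, 9, 10 days — each gap is 1 larger than the previous one.
Next gap: 11 days. May 1, 1996 + 11 days = May 12, 1996.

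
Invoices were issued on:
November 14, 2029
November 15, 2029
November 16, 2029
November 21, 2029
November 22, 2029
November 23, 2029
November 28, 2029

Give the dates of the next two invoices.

November 29, 2029; November 30, 2029

The gap pattern 1, 1, 5, 1, 1, 5 repeats every 3 events.
These are the Wednesdays, Thursdays and Fridays of each week.
Next Thursday: November 29, 2029.
Next Friday: November 30, 2029.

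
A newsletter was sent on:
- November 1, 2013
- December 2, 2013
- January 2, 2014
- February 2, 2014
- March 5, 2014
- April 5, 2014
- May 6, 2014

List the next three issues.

June 6, 2014; July 7, 2014; August 7, 2014

Gaps between consecutive events: 31, 31, 31, 31, 31, 31 days — a constant 31-day interval.
May 6, 2014 + 31 days = June 6, 2014.
June 6, 2014 + 31 days = July 7, 2014.
July 7, 2014 + 31 days = August 7, 2014.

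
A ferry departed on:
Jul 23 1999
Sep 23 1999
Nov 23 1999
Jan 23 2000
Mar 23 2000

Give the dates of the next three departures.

May 23 2000, Jul 23 2000, Sep 23 2000

Each date is the 23rd; the gaps (62, 61, 61, 60) track the month lengths.
The rule is the 23rd of every 2 months.
Next: May 2000 → May 23 2000.
July 2000: Jul 23 2000.
September 2000: Sep 23 2000.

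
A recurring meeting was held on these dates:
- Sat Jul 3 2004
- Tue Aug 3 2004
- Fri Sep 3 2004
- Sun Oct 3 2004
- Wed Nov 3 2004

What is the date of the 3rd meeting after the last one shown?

Thu Feb 3 2005

Each date is the 3rd; the gaps (31, 31, 30, 31) track the month lengths.
The rule is the 3rd of each month.
December 2004: Fri Dec 3 2004.
Next: January 2005 → Mon Jan 3 2005.
Next: February 2005 → Thu Feb 3 2005.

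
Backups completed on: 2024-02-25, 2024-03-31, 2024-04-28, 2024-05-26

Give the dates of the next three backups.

All Sundays; the gaps (35, 28, 28) vary with month length.
This is the last Sunday of each month.
June 2024 ends with Sunday 2024-06-30.
Last Sunday of July 2024: 2024-07-28.
Last Sunday of August 2024: 2024-08-25.

2024-06-30, 2024-07-28, 2024-08-25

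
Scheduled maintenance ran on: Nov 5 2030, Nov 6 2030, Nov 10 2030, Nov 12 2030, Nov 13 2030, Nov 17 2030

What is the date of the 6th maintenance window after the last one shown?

Dec 1 2030

Gaps: 1, 4, 2, 1, 4 days — not constant, but cyclic with period 3.
The events fall on every Tuesday, Wednesday and Sunday.
Next Tuesday: Nov 19 2030.
Next Wednesday: Nov 20 2030.
Next Sunday: Nov 24 2030.
The following Tuesday is Nov 26 2030.
The following Wednesday is Nov 27 2030.
Next Sunday: Dec 1 2030.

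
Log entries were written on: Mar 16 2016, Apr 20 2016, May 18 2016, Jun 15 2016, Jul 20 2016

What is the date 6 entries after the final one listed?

Jan 18 2017

Gaps: 35, 28, 28, 35 days — a mix of 28 and 35. Every date is a Wednesday.
Each is the 3rd Wednesday of its month.
3rd Wednesday of August 2016: Aug 17 2016.
September 2016 — 3rd Wednesday is Sep 21 2016.
October 2016 — 3rd Wednesday is Oct 19 2016.
3rd Wednesday of November 2016: Nov 16 2016.
December 2016 — 3rd Wednesday is Dec 21 2016.
January 2017 — 3rd Wednesday is Jan 18 2017.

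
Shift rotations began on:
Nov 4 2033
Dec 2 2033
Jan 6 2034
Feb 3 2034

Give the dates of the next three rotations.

These are Fridays at 28- or 35-day spacing (28, 35, 28).
The pattern: 1st Friday of the month.
March 2034 — 1st Friday is Mar 3 2034.
April 2034 — 1st Friday is Apr 7 2034.
1st Friday of May 2034: May 5 2034.

Mar 3 2034, Apr 7 2034, May 5 2034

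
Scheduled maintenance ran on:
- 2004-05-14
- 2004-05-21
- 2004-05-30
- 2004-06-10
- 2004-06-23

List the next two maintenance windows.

Gaps: 7, 9, 11, 13 days — each gap is 2 larger than the previous one.
Next gap: 15 days. 2004-06-23 + 15 days = 2004-07-08.
Next gap: 17 days. 2004-07-08 + 17 days = 2004-07-25.

2004-07-08, 2004-07-25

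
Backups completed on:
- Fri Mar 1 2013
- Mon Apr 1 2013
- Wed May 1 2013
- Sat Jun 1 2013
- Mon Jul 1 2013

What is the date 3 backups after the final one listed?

The day-of-month is always 1 (31, 30, 31, 30 days between events).
So this recurs on the 1st of each month.
August 2013: Thu Aug 1 2013.
September 2013: Sun Sep 1 2013.
October 2013: Tue Oct 1 2013.

Tue Oct 1 2013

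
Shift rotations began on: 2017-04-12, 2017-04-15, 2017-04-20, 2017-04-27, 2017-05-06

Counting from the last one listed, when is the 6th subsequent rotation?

The spacing grows by 2 each time: 3, 5, 7, 9 days.
Next gap: 11 days. 2017-05-06 + 11 days = 2017-05-17.
Next gap: 13 days. 2017-05-17 + 13 days = 2017-05-30.
Next gap: 15 days. 2017-05-30 + 15 days = 2017-06-14.
Next gap: 17 days. 2017-06-14 + 17 days = 2017-07-01.
Next gap: 19 days. 2017-07-01 + 19 days = 2017-07-20.
Next gap: 21 days. 2017-07-20 + 21 days = 2017-08-10.

2017-08-10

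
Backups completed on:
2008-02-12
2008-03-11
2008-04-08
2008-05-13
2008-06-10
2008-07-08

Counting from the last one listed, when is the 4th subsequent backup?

2008-11-11

Gaps: 28, 28, 35, 28, 28 days — a mix of 28 and 35. Every date is a Tuesday.
Each is the 2nd Tuesday of its month.
August 2008 — 2nd Tuesday is 2008-08-12.
September 2008 — 2nd Tuesday is 2008-09-09.
October 2008 — 2nd Tuesday is 2008-10-14.
November 2008 — 2nd Tuesday is 2008-11-11.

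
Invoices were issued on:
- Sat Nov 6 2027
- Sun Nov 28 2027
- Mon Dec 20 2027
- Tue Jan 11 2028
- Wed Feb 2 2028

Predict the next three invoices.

Gaps between consecutive events: 22, 22, 22, 22 days — a constant 22-day interval.
Wed Feb 2 2028 + 22 days = Thu Feb 24 2028.
Thu Feb 24 2028 + 22 days = Fri Mar 17 2028.
Fri Mar 17 2028 + 22 days = Sat Apr 8 2028.

Thu Feb 24 2028, Fri Mar 17 2028, Sat Apr 8 2028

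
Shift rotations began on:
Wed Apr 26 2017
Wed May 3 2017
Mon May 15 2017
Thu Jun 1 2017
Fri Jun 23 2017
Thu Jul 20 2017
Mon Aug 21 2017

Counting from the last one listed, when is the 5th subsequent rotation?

Fri Apr 13 2018

The spacing grows by 5 each time: 7, 12, 17, 22, 27, 32 days.
Next gap: 37 days. Mon Aug 21 2017 + 37 days = Wed Sep 27 2017.
Next gap: 42 days. Wed Sep 27 2017 + 42 days = Wed Nov 8 2017.
Next gap: 47 days. Wed Nov 8 2017 + 47 days = Mon Dec 25 2017.
Next gap: 52 days. Mon Dec 25 2017 + 52 days = Thu Feb 15 2018.
Next gap: 57 days. Thu Feb 15 2018 + 57 days = Fri Apr 13 2018.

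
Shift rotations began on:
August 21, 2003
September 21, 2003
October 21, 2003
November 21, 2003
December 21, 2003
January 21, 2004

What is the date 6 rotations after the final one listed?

The day-of-month is always 21 (31, 30, 31, 30, 31 days between events).
So this recurs on the 21st of each month.
February 2004: February 21, 2004.
March 2004: March 21, 2004.
Next: April 2004 → April 21, 2004.
Next: May 2004 → May 21, 2004.
Next: June 2004 → June 21, 2004.
July 2004: July 21, 2004.

July 21, 2004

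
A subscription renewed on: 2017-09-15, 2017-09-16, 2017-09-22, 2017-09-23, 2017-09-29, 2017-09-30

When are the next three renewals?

2017-10-06, 2017-10-07, 2017-10-13

Gaps: 1, 6, 1, 6, 1 days — not constant, but cyclic with period 2.
The events fall on every Friday and Saturday.
Next Friday: 2017-10-06.
Next Saturday: 2017-10-07.
Next Friday: 2017-10-13.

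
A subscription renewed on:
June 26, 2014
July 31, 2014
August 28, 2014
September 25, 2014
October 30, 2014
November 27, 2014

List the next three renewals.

December 25, 2014; January 29, 2015; February 26, 2015

These are Thursdays with 35, 28, 28, 35, 28-day gaps.
Each is the final Thursday of its month — July 31, 2014 is past the 28th, so '4th Thursday' doesn't fit.
December 2014 ends with Thursday December 25, 2014.
January 2015 ends with Thursday January 29, 2015.
February 2015 ends with Thursday February 26, 2015.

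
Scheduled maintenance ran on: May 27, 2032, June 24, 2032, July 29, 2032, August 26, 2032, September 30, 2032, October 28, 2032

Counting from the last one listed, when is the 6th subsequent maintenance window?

April 28, 2033

All Thursdays; the gaps (28, 35, 28, 35, 28) vary with month length.
This is the last Thursday of each month.
November 2032 ends with Thursday November 25, 2032.
December 2032 ends with Thursday December 30, 2032.
January 2033 ends with Thursday January 27, 2033.
Last Thursday of February 2033: February 24, 2033.
March 2033 ends with Thursday March 31, 2033.
Last Thursday of April 2033: April 28, 2033.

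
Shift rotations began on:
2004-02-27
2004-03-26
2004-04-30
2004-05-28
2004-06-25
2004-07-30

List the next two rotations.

These are Fridays with 28, 35, 28, 28, 35-day gaps.
Each is the final Friday of its month — 2004-04-30 is past the 28th, so '4th Friday' doesn't fit.
August 2004 ends with Friday 2004-08-27.
Last Friday of September 2004: 2004-09-24.

2004-08-27, 2004-09-24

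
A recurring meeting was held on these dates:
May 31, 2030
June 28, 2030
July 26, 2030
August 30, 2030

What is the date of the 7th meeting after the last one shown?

All Fridays; the gaps (28, 28, 35) vary with month length.
This is the last Friday of each month.
September 2030 ends with Friday September 27, 2030.
October 2030 ends with Friday October 25, 2030.
Last Friday of November 2030: November 29, 2030.
Last Friday of December 2030: December 27, 2030.
Last Friday of January 2031: January 31, 2031.
Last Friday of February 2031: February 28, 2031.
March 2031 ends with Friday March 28, 2031.

March 28, 2031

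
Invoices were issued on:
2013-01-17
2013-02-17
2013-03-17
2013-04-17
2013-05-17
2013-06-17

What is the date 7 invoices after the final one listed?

2014-01-17

The day-of-month is always 17 (31, 28, 31, 30, 31 days between events).
So this recurs on the 17th of each month.
Next: July 2013 → 2013-07-17.
August 2013: 2013-08-17.
Next: September 2013 → 2013-09-17.
Next: October 2013 → 2013-10-17.
November 2013: 2013-11-17.
Next: December 2013 → 2013-12-17.
January 2014: 2014-01-17.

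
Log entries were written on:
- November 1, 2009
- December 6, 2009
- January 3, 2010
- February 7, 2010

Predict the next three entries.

Gaps: 35, 28, 35 days — a mix of 28 and 35. Every date is a Sunday.
Each is the 1st Sunday of its month.
1st Sunday of March 2010: March 7, 2010.
1st Sunday of April 2010: April 4, 2010.
1st Sunday of May 2010: May 2, 2010.

March 7, 2010; April 4, 2010; May 2, 2010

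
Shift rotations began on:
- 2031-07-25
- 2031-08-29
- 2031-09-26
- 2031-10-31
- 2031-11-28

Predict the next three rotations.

2031-12-26, 2032-01-30, 2032-02-27

These are Fridays with 35, 28, 35, 28-day gaps.
Each is the final Friday of its month — 2031-08-29 is past the 28th, so '4th Friday' doesn't fit.
Last Friday of December 2031: 2031-12-26.
January 2032 ends with Friday 2032-01-30.
February 2032 ends with Friday 2032-02-27.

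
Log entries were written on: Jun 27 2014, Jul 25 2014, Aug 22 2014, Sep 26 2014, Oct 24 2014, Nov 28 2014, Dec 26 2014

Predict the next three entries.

Jan 23 2015, Feb 27 2015, Mar 27 2015

All dates are Fridays, 28, 28, 35, 28, 35, 28 days apart.
Specifically, the 4th Friday of each month.
January 2015 — 4th Friday is Jan 23 2015.
4th Friday of February 2015: Feb 27 2015.
4th Friday of March 2015: Mar 27 2015.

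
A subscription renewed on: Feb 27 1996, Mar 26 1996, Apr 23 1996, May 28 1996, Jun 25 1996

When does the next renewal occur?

Gaps: 28, 28, 35, 28 days — a mix of 28 and 35. Every date is a Tuesday.
Each is the 4th Tuesday of its month.
4th Tuesday of July 1996: Jul 23 1996.

Jul 23 1996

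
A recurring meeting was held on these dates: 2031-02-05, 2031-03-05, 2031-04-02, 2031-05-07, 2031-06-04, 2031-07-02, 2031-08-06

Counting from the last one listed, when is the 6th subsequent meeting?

2032-02-04

Gaps: 28, 28, 35, 28, 28, 35 days — a mix of 28 and 35. Every date is a Wednesday.
Each is the 1st Wednesday of its month.
1st Wednesday of September 2031: 2031-09-03.
October 2031 — 1st Wednesday is 2031-10-01.
1st Wednesday of November 2031: 2031-11-05.
1st Wednesday of December 2031: 2031-12-03.
January 2032 — 1st Wednesday is 2032-01-07.
February 2032 — 1st Wednesday is 2032-02-04.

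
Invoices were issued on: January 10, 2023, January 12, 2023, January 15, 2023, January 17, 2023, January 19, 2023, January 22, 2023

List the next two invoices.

Every event lands on a Tuesday or Thursday or Sunday (gaps cycle 2, 3, 2, 2, 3).
So the schedule is: every Tuesday, Thursday and Sunday.
Next Tuesday: January 24, 2023.
Next Thursday: January 26, 2023.

January 24, 2023; January 26, 2023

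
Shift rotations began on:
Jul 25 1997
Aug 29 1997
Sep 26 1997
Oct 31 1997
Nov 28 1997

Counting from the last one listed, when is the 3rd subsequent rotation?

All Fridays; the gaps (35, 28, 35, 28) vary with month length.
This is the last Friday of each month.
Last Friday of December 1997: Dec 26 1997.
January 1998 ends with Friday Jan 30 1998.
Last Friday of February 1998: Feb 27 1998.

Feb 27 1998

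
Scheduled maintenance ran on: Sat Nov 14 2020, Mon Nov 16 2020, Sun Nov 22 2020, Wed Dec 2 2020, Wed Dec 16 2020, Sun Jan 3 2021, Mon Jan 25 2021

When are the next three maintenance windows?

Gaps: 2, 6, 10, 14, 18, 22 days — each gap is 4 larger than the previous one.
Next gap: 26 days. Mon Jan 25 2021 + 26 days = Sat Feb 20 2021.
Next gap: 30 days. Sat Feb 20 2021 + 30 days = Mon Mar 22 2021.
Next gap: 34 days. Mon Mar 22 2021 + 34 days = Sun Apr 25 2021.

Sat Feb 20 2021, Mon Mar 22 2021, Sun Apr 25 2021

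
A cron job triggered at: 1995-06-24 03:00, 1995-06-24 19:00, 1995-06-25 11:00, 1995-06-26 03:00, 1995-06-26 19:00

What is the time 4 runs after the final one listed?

The interval is a steady 16 hours (16, 16, 16, 16).
1995-06-26 19:00 + 16 h = 1995-06-27 11:00.
1995-06-27 11:00 + 16 h = 1995-06-28 03:00.
1995-06-28 03:00 + 16 h = 1995-06-28 19:00.
1995-06-28 19:00 + 16 h = 1995-06-29 11:00.

1995-06-29 11:00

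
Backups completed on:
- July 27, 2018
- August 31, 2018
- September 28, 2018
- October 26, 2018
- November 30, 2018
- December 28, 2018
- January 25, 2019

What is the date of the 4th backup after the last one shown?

Every date is a Friday; gaps 35, 28, 28, 35, 28, 28 days.
Each is the last Friday of its month (at least one falls on the 29th or later, ruling out '4th Friday').
Last Friday of February 2019: February 22, 2019.
Last Friday of March 2019: March 29, 2019.
April 2019 ends with Friday April 26, 2019.
Last Friday of May 2019: May 31, 2019.

May 31, 2019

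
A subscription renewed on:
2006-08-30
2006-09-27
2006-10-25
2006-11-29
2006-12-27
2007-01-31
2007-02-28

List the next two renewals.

2007-03-28, 2007-04-25

All Wednesdays; the gaps (28, 28, 35, 28, 35, 28) vary with month length.
This is the last Wednesday of each month.
Last Wednesday of March 2007: 2007-03-28.
April 2007 ends with Wednesday 2007-04-25.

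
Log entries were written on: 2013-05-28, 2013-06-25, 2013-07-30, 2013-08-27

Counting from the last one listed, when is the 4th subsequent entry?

2013-12-31

All Tuesdays; the gaps (28, 35, 28) vary with month length.
This is the last Tuesday of each month.
September 2013 ends with Tuesday 2013-09-24.
Last Tuesday of October 2013: 2013-10-29.
November 2013 ends with Tuesday 2013-11-26.
Last Tuesday of December 2013: 2013-12-31.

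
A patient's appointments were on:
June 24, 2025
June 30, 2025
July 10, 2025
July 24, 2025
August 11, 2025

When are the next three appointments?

September 2, 2025; September 28, 2025; October 28, 2025

Intervals are 6, 10, 14, 18 days — an arithmetic progression with common difference 4.
Next gap: 22 days. August 11, 2025 + 22 days = September 2, 2025.
Next gap: 26 days. September 2, 2025 + 26 days = September 28, 2025.
Next gap: 30 days. September 28, 2025 + 30 days = October 28, 2025.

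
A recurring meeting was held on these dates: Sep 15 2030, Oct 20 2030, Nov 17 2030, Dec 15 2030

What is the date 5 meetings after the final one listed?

All dates are Sundays, 35, 28, 28 days apart.
Specifically, the 3rd Sunday of each month.
3rd Sunday of January 2031: Jan 19 2031.
February 2031 — 3rd Sunday is Feb 16 2031.
3rd Sunday of March 2031: Mar 16 2031.
3rd Sunday of April 2031: Apr 20 2031.
May 2031 — 3rd Sunday is May 18 2031.

May 18 2031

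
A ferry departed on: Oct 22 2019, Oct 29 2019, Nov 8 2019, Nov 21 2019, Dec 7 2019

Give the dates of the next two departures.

Intervals are 7, 10, 13, 16 days — an arithmetic progression with common difference 3.
Next gap: 19 days. Dec 7 2019 + 19 days = Dec 26 2019.
Next gap: 22 days. Dec 26 2019 + 22 days = Jan 17 2020.

Dec 26 2019, Jan 17 2020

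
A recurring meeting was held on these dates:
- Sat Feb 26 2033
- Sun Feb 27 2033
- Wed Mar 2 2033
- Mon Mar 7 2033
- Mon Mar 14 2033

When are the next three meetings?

The spacing grows by 2 each time: 1, 3, 5, 7 days.
Next gap: 9 days. Mon Mar 14 2033 + 9 days = Wed Mar 23 2033.
Next gap: 11 days. Wed Mar 23 2033 + 11 days = Sun Apr 3 2033.
Next gap: 13 days. Sun Apr 3 2033 + 13 days = Sat Apr 16 2033.

Wed Mar 23 2033, Sun Apr 3 2033, Sat Apr 16 2033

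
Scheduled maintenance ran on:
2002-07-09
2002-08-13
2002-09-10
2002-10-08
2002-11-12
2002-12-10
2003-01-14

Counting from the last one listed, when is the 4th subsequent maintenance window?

2003-05-13

All dates are Tuesdays, 35, 28, 28, 35, 28, 35 days apart.
Specifically, the 2nd Tuesday of each month.
February 2003 — 2nd Tuesday is 2003-02-11.
March 2003 — 2nd Tuesday is 2003-03-11.
2nd Tuesday of April 2003: 2003-04-08.
2nd Tuesday of May 2003: 2003-05-13.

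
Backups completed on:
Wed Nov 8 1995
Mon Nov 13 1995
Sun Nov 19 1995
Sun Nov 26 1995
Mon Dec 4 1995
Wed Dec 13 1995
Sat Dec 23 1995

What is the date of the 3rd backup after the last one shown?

The spacing grows by 1 each time: 5, 6, 7, 8, 9, 10 days.
Next gap: 11 days. Sat Dec 23 1995 + 11 days = Wed Jan 3 1996.
Next gap: 12 days. Wed Jan 3 1996 + 12 days = Mon Jan 15 1996.
Next gap: 13 days. Mon Jan 15 1996 + 13 days = Sun Jan 28 1996.

Sun Jan 28 1996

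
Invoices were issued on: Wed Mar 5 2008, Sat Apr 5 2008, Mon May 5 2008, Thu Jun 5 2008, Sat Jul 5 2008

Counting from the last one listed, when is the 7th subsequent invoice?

Thu Feb 5 2009

The day-of-month is always 5 (31, 30, 31, 30 days between events).
So this recurs on the 5th of each month.
Next: August 2008 → Tue Aug 5 2008.
September 2008: Fri Sep 5 2008.
October 2008: Sun Oct 5 2008.
November 2008: Wed Nov 5 2008.
Next: December 2008 → Fri Dec 5 2008.
Next: January 2009 → Mon Jan 5 2009.
February 2009: Thu Feb 5 2009.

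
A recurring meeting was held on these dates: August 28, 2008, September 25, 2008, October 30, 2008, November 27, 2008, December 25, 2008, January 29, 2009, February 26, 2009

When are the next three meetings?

These are Thursdays with 28, 35, 28, 28, 35, 28-day gaps.
Each is the final Thursday of its month — October 30, 2008 is past the 28th, so '4th Thursday' doesn't fit.
March 2009 ends with Thursday March 26, 2009.
Last Thursday of April 2009: April 30, 2009.
Last Thursday of May 2009: May 28, 2009.

March 26, 2009; April 30, 2009; May 28, 2009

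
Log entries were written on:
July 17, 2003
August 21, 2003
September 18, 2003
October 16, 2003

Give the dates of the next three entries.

These are Thursdays at 28- or 35-day spacing (35, 28, 28).
The pattern: 3rd Thursday of the month.
November 2003 — 3rd Thursday is November 20, 2003.
3rd Thursday of December 2003: December 18, 2003.
3rd Thursday of January 2004: January 15, 2004.

November 20, 2003; December 18, 2003; January 15, 2004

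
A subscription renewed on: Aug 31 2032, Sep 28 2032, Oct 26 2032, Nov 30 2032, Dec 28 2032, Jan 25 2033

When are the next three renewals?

All Tuesdays; the gaps (28, 28, 35, 28, 28) vary with month length.
This is the last Tuesday of each month.
Last Tuesday of February 2033: Feb 22 2033.
March 2033 ends with Tuesday Mar 29 2033.
Last Tuesday of April 2033: Apr 26 2033.

Feb 22 2033, Mar 29 2033, Apr 26 2033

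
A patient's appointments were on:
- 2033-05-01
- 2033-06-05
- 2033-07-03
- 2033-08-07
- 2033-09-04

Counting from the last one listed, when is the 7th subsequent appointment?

All dates are Sundays, 35, 28, 35, 28 days apart.
Specifically, the 1st Sunday of each month.
October 2033 — 1st Sunday is 2033-10-02.
1st Sunday of November 2033: 2033-11-06.
December 2033 — 1st Sunday is 2033-12-04.
January 2034 — 1st Sunday is 2034-01-01.
1st Sunday of February 2034: 2034-02-05.
1st Sunday of March 2034: 2034-03-05.
1st Sunday of April 2034: 2034-04-02.

2034-04-02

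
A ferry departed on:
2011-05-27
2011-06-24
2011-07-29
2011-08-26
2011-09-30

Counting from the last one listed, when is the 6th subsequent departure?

2012-03-30

Every date is a Friday; gaps 28, 35, 28, 35 days.
Each is the last Friday of its month (at least one falls on the 29th or later, ruling out '4th Friday').
Last Friday of October 2011: 2011-10-28.
November 2011 ends with Friday 2011-11-25.
Last Friday of December 2011: 2011-12-30.
January 2012 ends with Friday 2012-01-27.
February 2012 ends with Friday 2012-02-24.
March 2012 ends with Friday 2012-03-30.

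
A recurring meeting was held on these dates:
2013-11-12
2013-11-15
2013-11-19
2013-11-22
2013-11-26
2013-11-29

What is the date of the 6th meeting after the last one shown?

Gaps: 3, 4, 3, 4, 3 days — not constant, but cyclic with period 2.
The events fall on every Tuesday and Friday.
The following Tuesday is 2013-12-03.
The following Friday is 2013-12-06.
Next Tuesday: 2013-12-10.
The following Friday is 2013-12-13.
The following Tuesday is 2013-12-17.
Next Friday: 2013-12-20.

2013-12-20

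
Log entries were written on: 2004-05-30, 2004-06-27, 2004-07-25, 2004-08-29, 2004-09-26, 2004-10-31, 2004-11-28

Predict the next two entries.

2004-12-26, 2005-01-30

These are Sundays with 28, 28, 35, 28, 35, 28-day gaps.
Each is the final Sunday of its month — 2004-05-30 is past the 28th, so '4th Sunday' doesn't fit.
December 2004 ends with Sunday 2004-12-26.
Last Sunday of January 2005: 2005-01-30.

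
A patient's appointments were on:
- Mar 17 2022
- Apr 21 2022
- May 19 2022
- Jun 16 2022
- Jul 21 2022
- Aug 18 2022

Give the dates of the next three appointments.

Sep 15 2022, Oct 20 2022, Nov 17 2022

Gaps: 35, 28, 28, 35, 28 days — a mix of 28 and 35. Every date is a Thursday.
Each is the 3rd Thursday of its month.
3rd Thursday of September 2022: Sep 15 2022.
October 2022 — 3rd Thursday is Oct 20 2022.
3rd Thursday of November 2022: Nov 17 2022.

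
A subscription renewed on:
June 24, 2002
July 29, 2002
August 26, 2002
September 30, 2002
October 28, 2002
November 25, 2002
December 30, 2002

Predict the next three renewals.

These are Mondays with 35, 28, 35, 28, 28, 35-day gaps.
Each is the final Monday of its month — July 29, 2002 is past the 28th, so '4th Monday' doesn't fit.
Last Monday of January 2003: January 27, 2003.
February 2003 ends with Monday February 24, 2003.
March 2003 ends with Monday March 31, 2003.

January 27, 2003; February 24, 2003; March 31, 2003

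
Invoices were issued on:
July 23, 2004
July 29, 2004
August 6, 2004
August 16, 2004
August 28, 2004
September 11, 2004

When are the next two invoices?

September 27, 2004; October 15, 2004

Intervals are 6, 8, 10, 12, 14 days — an arithmetic progression with common difference 2.
Next gap: 16 days. September 11, 2004 + 16 days = September 27, 2004.
Next gap: 18 days. September 27, 2004 + 18 days = October 15, 2004.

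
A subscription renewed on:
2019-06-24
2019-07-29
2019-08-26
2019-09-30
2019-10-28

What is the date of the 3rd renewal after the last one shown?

2020-01-27

Every date is a Monday; gaps 35, 28, 35, 28 days.
Each is the last Monday of its month (at least one falls on the 29th or later, ruling out '4th Monday').
November 2019 ends with Monday 2019-11-25.
December 2019 ends with Monday 2019-12-30.
Last Monday of January 2020: 2020-01-27.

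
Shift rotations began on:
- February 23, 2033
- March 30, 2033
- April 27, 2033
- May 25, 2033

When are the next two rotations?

June 29, 2033; July 27, 2033

These are Wednesdays with 35, 28, 28-day gaps.
Each is the final Wednesday of its month — March 30, 2033 is past the 28th, so '4th Wednesday' doesn't fit.
June 2033 ends with Wednesday June 29, 2033.
Last Wednesday of July 2033: July 27, 2033.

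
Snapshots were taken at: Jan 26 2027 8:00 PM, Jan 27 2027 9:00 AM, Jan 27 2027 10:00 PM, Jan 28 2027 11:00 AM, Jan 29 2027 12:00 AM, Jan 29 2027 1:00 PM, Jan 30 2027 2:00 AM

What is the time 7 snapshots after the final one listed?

Gaps: 13, 13, 13, 13, 13, 13 hours — each event is 13 hours after the previous one.
Jan 30 2027 2:00 AM + 13 h = Jan 30 2027 3:00 PM.
Jan 30 2027 3:00 PM + 13 h = Jan 31 2027 4:00 AM.
Jan 31 2027 4:00 AM + 13 h = Jan 31 2027 5:00 PM.
Jan 31 2027 5:00 PM + 13 h = Feb 1 2027 6:00 AM.
Feb 1 2027 6:00 AM + 13 h = Feb 1 2027 7:00 PM.
Feb 1 2027 7:00 PM + 13 h = Feb 2 2027 8:00 AM.
Feb 2 2027 8:00 AM + 13 h = Feb 2 2027 9:00 PM.

Feb 2 2027 9:00 PM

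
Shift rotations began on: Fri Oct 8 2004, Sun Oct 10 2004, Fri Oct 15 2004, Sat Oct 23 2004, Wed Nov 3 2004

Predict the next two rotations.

Gaps: 2, 5, 8, 11 days — each gap is 3 larger than the previous one.
Next gap: 14 days. Wed Nov 3 2004 + 14 days = Wed Nov 17 2004.
Next gap: 17 days. Wed Nov 17 2004 + 17 days = Sat Dec 4 2004.

Wed Nov 17 2004, Sat Dec 4 2004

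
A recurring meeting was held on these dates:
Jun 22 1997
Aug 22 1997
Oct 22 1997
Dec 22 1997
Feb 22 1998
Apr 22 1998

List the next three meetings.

The day-of-month is always 22 (61, 61, 61, 62, 59 days between events).
So this recurs on the 22nd of every 2 months.
June 1998: Jun 22 1998.
Next: August 1998 → Aug 22 1998.
October 1998: Oct 22 1998.

Jun 22 1998, Aug 22 1998, Oct 22 1998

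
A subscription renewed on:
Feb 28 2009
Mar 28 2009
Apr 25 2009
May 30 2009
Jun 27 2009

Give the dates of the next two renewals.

Jul 25 2009, Aug 29 2009

All Saturdays; the gaps (28, 28, 35, 28) vary with month length.
This is the last Saturday of each month.
Last Saturday of July 2009: Jul 25 2009.
Last Saturday of August 2009: Aug 29 2009.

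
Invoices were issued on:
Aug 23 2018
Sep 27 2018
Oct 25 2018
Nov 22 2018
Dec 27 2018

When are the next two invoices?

Jan 24 2019, Feb 28 2019

All dates are Thursdays, 35, 28, 28, 35 days apart.
Specifically, the 4th Thursday of each month.
4th Thursday of January 2019: Jan 24 2019.
February 2019 — 4th Thursday is Feb 28 2019.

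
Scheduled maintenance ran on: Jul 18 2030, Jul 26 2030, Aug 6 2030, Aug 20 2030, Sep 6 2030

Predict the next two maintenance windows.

Gaps: 8, 11, 14, 17 days — each gap is 3 larger than the previous one.
Next gap: 20 days. Sep 6 2030 + 20 days = Sep 26 2030.
Next gap: 23 days. Sep 26 2030 + 23 days = Oct 19 2030.

Sep 26 2030, Oct 19 2030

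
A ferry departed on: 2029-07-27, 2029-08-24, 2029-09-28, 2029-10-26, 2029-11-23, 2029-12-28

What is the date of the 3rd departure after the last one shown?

2030-03-22

All dates are Fridays, 28, 35, 28, 28, 35 days apart.
Specifically, the 4th Friday of each month.
4th Friday of January 2030: 2030-01-25.
4th Friday of February 2030: 2030-02-22.
March 2030 — 4th Friday is 2030-03-22.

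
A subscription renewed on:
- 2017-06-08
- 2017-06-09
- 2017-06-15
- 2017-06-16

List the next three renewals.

2017-06-22, 2017-06-23, 2017-06-29

Every event lands on a Thursday or Friday (gaps cycle 1, 6, 1).
So the schedule is: every Thursday and Friday.
Next Thursday: 2017-06-22.
Next Friday: 2017-06-23.
The following Thursday is 2017-06-29.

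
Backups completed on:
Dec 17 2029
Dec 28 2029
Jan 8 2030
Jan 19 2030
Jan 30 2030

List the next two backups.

Feb 10 2030, Feb 21 2030

Gaps between consecutive events: 11, 11, 11, 11 days — a constant 11-day interval.
Jan 30 2030 + 11 days = Feb 10 2030.
Feb 10 2030 + 11 days = Feb 21 2030.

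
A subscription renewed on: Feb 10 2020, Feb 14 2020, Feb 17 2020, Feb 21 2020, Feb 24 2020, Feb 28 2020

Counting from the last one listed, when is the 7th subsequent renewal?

Gaps: 4, 3, 4, 3, 4 days — not constant, but cyclic with period 2.
The events fall on every Monday and Friday.
The following Monday is Mar 2 2020.
The following Friday is Mar 6 2020.
Next Monday: Mar 9 2020.
Next Friday: Mar 13 2020.
Next Monday: Mar 16 2020.
The following Friday is Mar 20 2020.
Next Monday: Mar 23 2020.

Mar 23 2020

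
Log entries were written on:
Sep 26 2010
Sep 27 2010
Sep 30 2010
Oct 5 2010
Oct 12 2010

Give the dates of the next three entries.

Oct 21 2010, Nov 1 2010, Nov 14 2010

Gaps: 1, 3, 5, 7 days — each gap is 2 larger than the previous one.
Next gap: 9 days. Oct 12 2010 + 9 days = Oct 21 2010.
Next gap: 11 days. Oct 21 2010 + 11 days = Nov 1 2010.
Next gap: 13 days. Nov 1 2010 + 13 days = Nov 14 2010.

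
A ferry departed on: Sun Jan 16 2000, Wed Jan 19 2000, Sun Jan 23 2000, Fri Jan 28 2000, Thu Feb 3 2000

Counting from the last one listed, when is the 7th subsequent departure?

The spacing grows by 1 each time: 3, 4, 5, 6 days.
Next gap: 7 days. Thu Feb 3 2000 + 7 days = Thu Feb 10 2000.
Next gap: 8 days. Thu Feb 10 2000 + 8 days = Fri Feb 18 2000.
Next gap: 9 days. Fri Feb 18 2000 + 9 days = Sun Feb 27 2000.
Next gap: 10 days. Sun Feb 27 2000 + 10 days = Wed Mar 8 2000.
Next gap: 11 days. Wed Mar 8 2000 + 11 days = Sun Mar 19 2000.
Next gap: 12 days. Sun Mar 19 2000 + 12 days = Fri Mar 31 2000.
Next gap: 13 days. Fri Mar 31 2000 + 13 days = Thu Apr 13 2000.

Thu Apr 13 2000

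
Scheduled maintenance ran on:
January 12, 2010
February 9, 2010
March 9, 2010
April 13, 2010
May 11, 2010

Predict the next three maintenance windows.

June 8, 2010; July 13, 2010; August 10, 2010

These are Tuesdays at 28- or 35-day spacing (28, 28, 35, 28).
The pattern: 2nd Tuesday of the month.
June 2010 — 2nd Tuesday is June 8, 2010.
2nd Tuesday of July 2010: July 13, 2010.
August 2010 — 2nd Tuesday is August 10, 2010.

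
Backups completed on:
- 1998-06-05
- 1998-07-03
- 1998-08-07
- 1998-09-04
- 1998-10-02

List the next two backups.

1998-11-06, 1998-12-04

Gaps: 28, 35, 28, 28 days — a mix of 28 and 35. Every date is a Friday.
Each is the 1st Friday of its month.
1st Friday of November 1998: 1998-11-06.
1st Friday of December 1998: 1998-12-04.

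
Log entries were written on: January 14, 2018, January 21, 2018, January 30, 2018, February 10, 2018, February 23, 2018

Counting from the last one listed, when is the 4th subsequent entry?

Gaps: 7, 9, 11, 13 days — each gap is 2 larger than the previous one.
Next gap: 15 days. February 23, 2018 + 15 days = March 10, 2018.
Next gap: 17 days. March 10, 2018 + 17 days = March 27, 2018.
Next gap: 19 days. March 27, 2018 + 19 days = April 15, 2018.
Next gap: 21 days. April 15, 2018 + 21 days = May 6, 2018.

May 6, 2018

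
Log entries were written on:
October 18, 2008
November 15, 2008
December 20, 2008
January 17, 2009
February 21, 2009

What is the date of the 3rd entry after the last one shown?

All dates are Saturdays, 28, 35, 28, 35 days apart.
Specifically, the 3rd Saturday of each month.
3rd Saturday of March 2009: March 21, 2009.
April 2009 — 3rd Saturday is April 18, 2009.
3rd Saturday of May 2009: May 16, 2009.

May 16, 2009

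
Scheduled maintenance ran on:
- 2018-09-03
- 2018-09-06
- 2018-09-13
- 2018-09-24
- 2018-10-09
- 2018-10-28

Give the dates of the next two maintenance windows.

The spacing grows by 4 each time: 3, 7, 11, 15, 19 days.
Next gap: 23 days. 2018-10-28 + 23 days = 2018-11-20.
Next gap: 27 days. 2018-11-20 + 27 days = 2018-12-17.

2018-11-20, 2018-12-17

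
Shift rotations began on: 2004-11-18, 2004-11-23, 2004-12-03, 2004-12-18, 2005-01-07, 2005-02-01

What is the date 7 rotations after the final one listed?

Intervals are 5, 10, 15, 20, 25 days — an arithmetic progression with common difference 5.
Next gap: 30 days. 2005-02-01 + 30 days = 2005-03-03.
Next gap: 35 days. 2005-03-03 + 35 days = 2005-04-07.
Next gap: 40 days. 2005-04-07 + 40 days = 2005-05-17.
Next gap: 45 days. 2005-05-17 + 45 days = 2005-07-01.
Next gap: 50 days. 2005-07-01 + 50 days = 2005-08-20.
Next gap: 55 days. 2005-08-20 + 55 days = 2005-10-14.
Next gap: 60 days. 2005-10-14 + 60 days = 2005-12-13.

2005-12-13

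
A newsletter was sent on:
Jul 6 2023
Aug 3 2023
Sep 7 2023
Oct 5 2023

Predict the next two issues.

All dates are Thursdays, 28, 35, 28 days apart.
Specifically, the 1st Thursday of each month.
November 2023 — 1st Thursday is Nov 2 2023.
1st Thursday of December 2023: Dec 7 2023.

Nov 2 2023, Dec 7 2023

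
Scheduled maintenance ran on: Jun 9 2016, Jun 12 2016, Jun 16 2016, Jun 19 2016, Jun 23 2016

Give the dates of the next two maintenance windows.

Gaps: 3, 4, 3, 4 days — not constant, but cyclic with period 2.
The events fall on every Thursday and Sunday.
The following Sunday is Jun 26 2016.
Next Thursday: Jun 30 2016.

Jun 26 2016, Jun 30 2016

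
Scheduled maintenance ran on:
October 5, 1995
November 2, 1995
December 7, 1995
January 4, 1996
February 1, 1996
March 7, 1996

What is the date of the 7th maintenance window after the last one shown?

All dates are Thursdays, 28, 35, 28, 28, 35 days apart.
Specifically, the 1st Thursday of each month.
April 1996 — 1st Thursday is April 4, 1996.
May 1996 — 1st Thursday is May 2, 1996.
June 1996 — 1st Thursday is June 6, 1996.
July 1996 — 1st Thursday is July 4, 1996.
August 1996 — 1st Thursday is August 1, 1996.
September 1996 — 1st Thursday is September 5, 1996.
October 1996 — 1st Thursday is October 3, 1996.

October 3, 1996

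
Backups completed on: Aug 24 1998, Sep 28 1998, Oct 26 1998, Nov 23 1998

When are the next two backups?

Dec 28 1998, Jan 25 1999

All dates are Mondays, 35, 28, 28 days apart.
Specifically, the 4th Monday of each month.
4th Monday of December 1998: Dec 28 1998.
4th Monday of January 1999: Jan 25 1999.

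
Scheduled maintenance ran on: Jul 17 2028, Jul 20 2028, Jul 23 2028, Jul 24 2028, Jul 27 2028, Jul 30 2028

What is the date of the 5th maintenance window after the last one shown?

The gap pattern 3, 3, 1, 3, 3 repeats every 3 events.
These are the Mondays, Thursdays and Sundays of each week.
Next Monday: Jul 31 2028.
The following Thursday is Aug 3 2028.
Next Sunday: Aug 6 2028.
The following Monday is Aug 7 2028.
Next Thursday: Aug 10 2028.

Aug 10 2028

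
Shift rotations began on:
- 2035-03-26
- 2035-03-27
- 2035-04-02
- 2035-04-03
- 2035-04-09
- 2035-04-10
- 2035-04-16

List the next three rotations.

Every event lands on a Monday or Tuesday (gaps cycle 1, 6, 1, 6, 1, 6).
So the schedule is: every Monday and Tuesday.
Next Tuesday: 2035-04-17.
Next Monday: 2035-04-23.
Next Tuesday: 2035-04-24.

2035-04-17, 2035-04-23, 2035-04-24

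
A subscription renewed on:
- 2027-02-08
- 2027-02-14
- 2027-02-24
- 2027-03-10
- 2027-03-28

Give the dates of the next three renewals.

The spacing grows by 4 each time: 6, 10, 14, 18 days.
Next gap: 22 days. 2027-03-28 + 22 days = 2027-04-19.
Next gap: 26 days. 2027-04-19 + 26 days = 2027-05-15.
Next gap: 30 days. 2027-05-15 + 30 days = 2027-06-14.

2027-04-19, 2027-05-15, 2027-06-14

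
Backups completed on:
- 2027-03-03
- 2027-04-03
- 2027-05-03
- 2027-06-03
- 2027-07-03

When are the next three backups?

2027-08-03, 2027-09-03, 2027-10-03

Gaps: 31, 30, 31, 30 days — not constant. Every event is on the 3rd of the month.
Pattern: the 3rd of each month.
August 2027: 2027-08-03.
Next: September 2027 → 2027-09-03.
Next: October 2027 → 2027-10-03.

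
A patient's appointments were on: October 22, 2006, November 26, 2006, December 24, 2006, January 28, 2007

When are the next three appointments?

February 25, 2007; March 25, 2007; April 22, 2007

Gaps: 35, 28, 35 days — a mix of 28 and 35. Every date is a Sunday.
Each is the 4th Sunday of its month.
4th Sunday of February 2007: February 25, 2007.
March 2007 — 4th Sunday is March 25, 2007.
4th Sunday of April 2007: April 22, 2007.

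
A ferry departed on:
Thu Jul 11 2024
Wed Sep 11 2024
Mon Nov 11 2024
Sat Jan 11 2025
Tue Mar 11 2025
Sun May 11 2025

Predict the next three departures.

Fri Jul 11 2025, Thu Sep 11 2025, Tue Nov 11 2025

Gaps: 62, 61, 61, 59, 61 days — not constant. Every event is on the 11th of the month.
Pattern: the 11th of every 2 months.
Next: July 2025 → Fri Jul 11 2025.
Next: September 2025 → Thu Sep 11 2025.
Next: November 2025 → Tue Nov 11 2025.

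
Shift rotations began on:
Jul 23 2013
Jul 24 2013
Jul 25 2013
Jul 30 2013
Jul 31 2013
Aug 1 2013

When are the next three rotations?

Every event lands on a Tuesday or Wednesday or Thursday (gaps cycle 1, 1, 5, 1, 1).
So the schedule is: every Tuesday, Wednesday and Thursday.
The following Tuesday is Aug 6 2013.
The following Wednesday is Aug 7 2013.
The following Thursday is Aug 8 2013.

Aug 6 2013, Aug 7 2013, Aug 8 2013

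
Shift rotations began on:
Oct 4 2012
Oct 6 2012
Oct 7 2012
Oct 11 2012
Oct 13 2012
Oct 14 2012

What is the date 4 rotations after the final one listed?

Oct 25 2012

Gaps: 2, 1, 4, 2, 1 days — not constant, but cyclic with period 3.
The events fall on every Thursday, Saturday and Sunday.
Next Thursday: Oct 18 2012.
Next Saturday: Oct 20 2012.
Next Sunday: Oct 21 2012.
Next Thursday: Oct 25 2012.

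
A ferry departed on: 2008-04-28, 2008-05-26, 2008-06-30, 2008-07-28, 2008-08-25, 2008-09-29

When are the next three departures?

2008-10-27, 2008-11-24, 2008-12-29

Every date is a Monday; gaps 28, 35, 28, 28, 35 days.
Each is the last Monday of its month (at least one falls on the 29th or later, ruling out '4th Monday').
October 2008 ends with Monday 2008-10-27.
Last Monday of November 2008: 2008-11-24.
Last Monday of December 2008: 2008-12-29.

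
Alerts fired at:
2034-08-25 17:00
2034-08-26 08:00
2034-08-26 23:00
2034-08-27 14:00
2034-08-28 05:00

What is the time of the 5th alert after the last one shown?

The interval is a steady 15 hours (15, 15, 15, 15).
2034-08-28 05:00 + 15 h = 2034-08-28 20:00.
2034-08-28 20:00 + 15 h = 2034-08-29 11:00.
2034-08-29 11:00 + 15 h = 2034-08-30 02:00.
2034-08-30 02:00 + 15 h = 2034-08-30 17:00.
2034-08-30 17:00 + 15 h = 2034-08-31 08:00.

2034-08-31 08:00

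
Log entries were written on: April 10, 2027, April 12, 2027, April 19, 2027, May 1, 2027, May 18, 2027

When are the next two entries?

June 9, 2027; July 6, 2027

Gaps: 2, 7, 12, 17 days — each gap is 5 larger than the previous one.
Next gap: 22 days. May 18, 2027 + 22 days = June 9, 2027.
Next gap: 27 days. June 9, 2027 + 27 days = July 6, 2027.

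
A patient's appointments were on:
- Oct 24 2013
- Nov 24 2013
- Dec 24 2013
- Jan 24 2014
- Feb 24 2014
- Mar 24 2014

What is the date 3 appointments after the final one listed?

Jun 24 2014

Each date is the 24th; the gaps (31, 30, 31, 31, 28) track the month lengths.
The rule is the 24th of each month.
April 2014: Apr 24 2014.
May 2014: May 24 2014.
June 2014: Jun 24 2014.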